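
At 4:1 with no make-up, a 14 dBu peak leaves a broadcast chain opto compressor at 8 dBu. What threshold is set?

Let T be the threshold. Output overshoot = (input overshoot)/R, so 8 − T = (14 − T)/4.
4·(8 − T) = 14 − T → 3·T = 32 − 14 = 18.
T = 18/3 = 6 dBu.

6 dBu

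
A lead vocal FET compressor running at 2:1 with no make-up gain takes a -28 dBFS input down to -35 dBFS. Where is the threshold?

Gain reduction = -28 − (-35) = 7 dB; output overshoot = GR / (R − 1) = 7 / 1 = 7 dB.
Threshold = output − output overshoot = -35 − 7 = -42 dBFS.

-42 dBFS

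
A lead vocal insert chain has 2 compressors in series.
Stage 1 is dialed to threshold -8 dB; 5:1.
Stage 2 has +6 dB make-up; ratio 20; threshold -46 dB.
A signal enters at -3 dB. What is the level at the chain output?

-38.05 dB

Stage 1: -3 dB is 5 dB over -8 dB; at 5:1 that becomes 1 dB over, giving -7 dB.
Stage 2: 39 dB above -46 dB, reduced 20:1 to 1.95 dB above → -44.05 dB; +6 dB make-up → -38.05 dB.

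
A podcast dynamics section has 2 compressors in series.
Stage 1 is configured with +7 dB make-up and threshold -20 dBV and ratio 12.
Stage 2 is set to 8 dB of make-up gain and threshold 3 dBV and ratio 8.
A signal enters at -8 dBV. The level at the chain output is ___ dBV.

Stage 1: 12 dB above -20 dBV, reduced 12:1 to 1 dB above → -19 dBV; +7 dB make-up → -12 dBV.
Stage 2: below threshold (-12 ≤ 3); passes unchanged; make-up brings it to -4 dBV.

-4 dBV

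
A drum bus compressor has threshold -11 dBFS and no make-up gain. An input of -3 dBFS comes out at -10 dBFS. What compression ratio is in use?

Input overshoot = -3 − (-11) = 8 dB; output overshoot = -10 − (-11) = 1 dB.
Ratio = 8 / 1 = 8.

8:1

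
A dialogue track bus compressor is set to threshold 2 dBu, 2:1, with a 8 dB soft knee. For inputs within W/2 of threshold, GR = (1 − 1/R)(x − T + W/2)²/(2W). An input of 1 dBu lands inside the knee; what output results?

0.71875 dBu

x − T + W/2 = 1 − 2 + 4 = 3.
GR = (1 − 1/2) × 3² / 16 = 0.5 × 9 / 16 = 0.28125 dB.
Output = 1 − 0.28125 = 0.71875 dBu.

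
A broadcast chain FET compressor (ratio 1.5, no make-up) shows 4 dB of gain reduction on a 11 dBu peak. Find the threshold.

Let T be the threshold. Output overshoot = (input overshoot)/R, so 7 − T = (11 − T)/1.5.
1.5·(7 − T) = 11 − T → 0.5·T = 10.5 − 11 = -0.5.
T = -0.5/0.5 = -1 dBu.

-1 dBu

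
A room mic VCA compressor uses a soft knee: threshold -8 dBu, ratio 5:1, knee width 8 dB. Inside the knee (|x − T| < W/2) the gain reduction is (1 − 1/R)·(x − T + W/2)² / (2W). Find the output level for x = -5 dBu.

-7.45 dBu

x − T + W/2 = -5 − (-8) + 4 = 7.
GR = (1 − 1/5) × 7² / 16 = 0.8 × 49 / 16 = 2.45 dB.
Output = -5 − 2.45 = -7.45 dBu.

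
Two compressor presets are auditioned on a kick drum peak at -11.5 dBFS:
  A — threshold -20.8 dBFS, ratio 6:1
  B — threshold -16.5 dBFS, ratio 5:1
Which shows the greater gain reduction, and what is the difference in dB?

A, by 3.75 dB

A: GR = 9.3 − 9.3/6 = 7.75 dB.
B: GR = 5 − 5/5 = 4 dB.
A applies 3.75 dB more gain reduction.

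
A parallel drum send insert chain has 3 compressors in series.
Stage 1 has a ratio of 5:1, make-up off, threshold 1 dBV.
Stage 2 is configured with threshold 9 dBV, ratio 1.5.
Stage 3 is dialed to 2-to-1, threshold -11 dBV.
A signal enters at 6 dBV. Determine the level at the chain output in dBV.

-4.5 dBV

Stage 1: 5 dB above 1 dBV, reduced 5:1 to 1 dB above → 2 dBV.
Stage 2: below threshold (2 ≤ 9); passes unchanged; output 2 dBV.
Stage 3: 13 dB above -11 dBV, reduced 2:1 to 6.5 dB above → -4.5 dBV.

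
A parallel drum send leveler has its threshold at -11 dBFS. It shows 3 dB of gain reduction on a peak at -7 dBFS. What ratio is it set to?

4:1

Input overshoot = -7 − (-11) = 4 dB.
Output overshoot = 4 − 3 = 1 dB.
Ratio = input overshoot / output overshoot = 4 / 1 = 4.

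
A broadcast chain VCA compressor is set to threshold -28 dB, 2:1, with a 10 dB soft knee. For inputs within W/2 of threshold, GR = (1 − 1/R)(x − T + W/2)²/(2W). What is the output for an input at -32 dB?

-32.025 dB

x − T + W/2 = -32 − (-28) + 5 = 1.
GR = (1 − 1/2) × 1² / 20 = 0.5 × 1 / 20 = 0.025 dB.
Output = -32 − 0.025 = -32.025 dB.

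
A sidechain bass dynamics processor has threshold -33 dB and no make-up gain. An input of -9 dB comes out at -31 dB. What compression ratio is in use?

12:1

Input overshoot = -9 − (-33) = 24 dB; output overshoot = -31 − (-33) = 2 dB.
Ratio = 24 / 2 = 12.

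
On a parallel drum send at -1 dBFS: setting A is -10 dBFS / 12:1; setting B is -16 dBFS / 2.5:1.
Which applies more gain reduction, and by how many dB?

B, by 0.75 dB

A: GR = 9 − 9/12 = 8.25 dB.
B: GR = 15 − 15/2.5 = 9 dB.
B applies 0.75 dB more gain reduction.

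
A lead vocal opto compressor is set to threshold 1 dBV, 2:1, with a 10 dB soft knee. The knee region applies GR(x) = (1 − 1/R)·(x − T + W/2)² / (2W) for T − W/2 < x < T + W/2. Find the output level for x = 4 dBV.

x − T + W/2 = 4 − 1 + 5 = 8.
GR = (1 − 1/2) × 8² / 20 = 0.5 × 64 / 20 = 1.6 dB.
Output = 4 − 1.6 = 2.4 dBV.

2.4 dBV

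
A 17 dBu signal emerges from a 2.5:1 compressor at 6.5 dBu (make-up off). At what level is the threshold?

-0.5 dBu

Let T be the threshold. Output overshoot = (input overshoot)/R, so 6.5 − T = (17 − T)/2.5.
2.5·(6.5 − T) = 17 − T → 1.5·T = 16.25 − 17 = -0.75.
T = -0.75/1.5 = -0.5 dBu.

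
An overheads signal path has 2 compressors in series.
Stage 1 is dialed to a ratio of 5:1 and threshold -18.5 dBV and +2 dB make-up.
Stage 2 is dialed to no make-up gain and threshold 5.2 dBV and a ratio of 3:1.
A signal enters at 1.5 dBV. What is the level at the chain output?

Stage 1: overshoot 20 dB → 20/5 = 4 dB → -14.5 dBV; +2 dB make-up → -12.5 dBV.
Stage 2: -12.5 dBV is at or below the 5.2 dBV threshold — no compression; output -12.5 dBV.

-12.5 dBV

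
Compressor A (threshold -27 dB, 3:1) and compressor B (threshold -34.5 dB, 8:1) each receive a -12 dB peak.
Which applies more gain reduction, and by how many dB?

B, by 9.6875 dB

A: GR = 15 − 15/3 = 10 dB.
B: GR = 22.5 − 22.5/8 = 19.6875 dB.
Difference: 9.6875 dB in favour of B.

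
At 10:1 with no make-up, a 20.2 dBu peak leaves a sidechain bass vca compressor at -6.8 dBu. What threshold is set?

Let T be the threshold. Output overshoot = (input overshoot)/R, so -6.8 − T = (20.2 − T)/10.
10·(-6.8 − T) = 20.2 − T → 9·T = -68 − 20.2 = -88.2.
T = -88.2/9 = -9.8 dBu.

-9.8 dBu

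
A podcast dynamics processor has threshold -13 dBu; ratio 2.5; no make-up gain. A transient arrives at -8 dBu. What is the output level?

Overshoot: -8 − (-13) = 5 dB.
2.5:1 compression reduces that to 5/2.5 = 2 dB over.
Output = -13 + 2 = -11 dBu.

-11 dBu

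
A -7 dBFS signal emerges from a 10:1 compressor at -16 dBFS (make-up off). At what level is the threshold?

-17 dBFS

Gain reduction = -7 − (-16) = 9 dB; output overshoot = GR / (R − 1) = 9 / 9 = 1 dB.
Threshold = output − output overshoot = -16 − 1 = -17 dBFS.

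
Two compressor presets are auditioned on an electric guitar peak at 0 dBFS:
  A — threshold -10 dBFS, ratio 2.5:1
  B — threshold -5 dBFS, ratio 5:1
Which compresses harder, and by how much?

A, by 2 dB

A: 10 dB over, compressed to 4 dB over, so 6 dB of GR.
B: 5 dB over, compressed to 1 dB over, so 4 dB of GR.
Difference: 2 dB in favour of A.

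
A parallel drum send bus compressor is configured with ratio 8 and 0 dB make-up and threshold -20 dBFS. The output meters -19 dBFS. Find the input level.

-12 dBFS

Post-compression overshoot = -19 − (-20) = 1 dB.
Undo the ratio: input overshoot = 1 × 8 = 8 dB, giving input = -12 dBFS.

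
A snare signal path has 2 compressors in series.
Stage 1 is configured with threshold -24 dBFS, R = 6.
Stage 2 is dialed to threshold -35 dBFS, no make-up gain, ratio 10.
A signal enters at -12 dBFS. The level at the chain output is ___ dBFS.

Stage 1: 12 dB above -24 dBFS, reduced 6:1 to 2 dB above → -22 dBFS.
Stage 2: 13 dB above -35 dBFS, reduced 10:1 to 1.3 dB above → -33.7 dBFS.

-33.7 dBFS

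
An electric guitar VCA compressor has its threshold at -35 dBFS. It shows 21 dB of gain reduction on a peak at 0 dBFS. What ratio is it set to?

Input overshoot = 0 − (-35) = 35 dB.
Output overshoot = 35 − 21 = 14 dB.
Ratio = input overshoot / output overshoot = 35 / 14 = 2.5.

2.5:1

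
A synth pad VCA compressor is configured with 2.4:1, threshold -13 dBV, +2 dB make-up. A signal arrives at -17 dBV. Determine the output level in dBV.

-17 dBV is 4 dB below the -13 dBV threshold, so no gain reduction is applied.
Make-up gain adds 2 dB: -17 + 2 = -15 dBV.

-15 dBV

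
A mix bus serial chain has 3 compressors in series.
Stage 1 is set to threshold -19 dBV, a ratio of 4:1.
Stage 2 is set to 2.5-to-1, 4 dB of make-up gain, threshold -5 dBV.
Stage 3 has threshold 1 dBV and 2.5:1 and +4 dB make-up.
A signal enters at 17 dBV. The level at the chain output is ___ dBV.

Stage 1: 17 dBV is 36 dB over -19 dBV; at 4:1 that becomes 9 dB over, giving -10 dBV.
Stage 2: below threshold (-10 ≤ -5); passes unchanged; make-up brings it to -6 dBV.
Stage 3: -6 dBV is at or below the 1 dBV threshold — no compression; make-up brings it to -2 dBV.

-2 dBV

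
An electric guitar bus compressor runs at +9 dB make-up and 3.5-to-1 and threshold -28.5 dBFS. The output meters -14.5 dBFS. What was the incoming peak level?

-11 dBFS

Remove make-up: -14.5 − 9 = -23.5 dBFS.
Post-compression overshoot = -23.5 − (-28.5) = 5 dB.
Before 3.5:1 compression the overshoot was 5 × 3.5 = 17.5 dB, so input = -28.5 + 17.5 = -11 dBFS.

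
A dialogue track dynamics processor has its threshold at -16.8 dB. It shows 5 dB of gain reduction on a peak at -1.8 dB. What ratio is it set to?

1.5:1

Input overshoot = -1.8 − (-16.8) = 15 dB.
Output overshoot = 15 − 5 = 10 dB.
Ratio = input overshoot / output overshoot = 15 / 10 = 1.5.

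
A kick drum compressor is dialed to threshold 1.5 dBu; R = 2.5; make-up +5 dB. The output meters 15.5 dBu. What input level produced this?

Stripping the +5 dB make-up gives 10.5 dBu at the gain stage.
Post-compression overshoot = 10.5 − 1.5 = 9 dB.
Input overshoot = R × output overshoot = 22.5 dB → input = 1.5 + 22.5 = 24 dBu.

24 dBu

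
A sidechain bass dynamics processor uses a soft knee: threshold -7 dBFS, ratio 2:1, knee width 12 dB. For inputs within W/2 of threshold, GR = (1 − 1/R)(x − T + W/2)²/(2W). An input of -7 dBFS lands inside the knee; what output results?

x − T + W/2 = -7 − (-7) + 6 = 6.
GR = (1 − 1/2) × 6² / 24 = 0.5 × 36 / 24 = 0.75 dB.
Output = -7 − 0.75 = -7.75 dBFS.

-7.75 dBFS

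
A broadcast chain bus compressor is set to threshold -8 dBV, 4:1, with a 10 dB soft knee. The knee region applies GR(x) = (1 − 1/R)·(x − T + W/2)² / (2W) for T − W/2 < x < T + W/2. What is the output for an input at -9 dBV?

x − T + W/2 = -9 − (-8) + 5 = 4.
GR = (1 − 1/4) × 4² / 20 = 0.75 × 16 / 20 = 0.6 dB.
Output = -9 − 0.6 = -9.6 dBV.

-9.6 dBV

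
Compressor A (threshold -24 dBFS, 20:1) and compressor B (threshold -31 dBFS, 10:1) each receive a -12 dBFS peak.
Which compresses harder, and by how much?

A: overshoot 12 dB → output overshoot 0.6 dB → GR 11.4 dB.
B: overshoot 19 dB → output overshoot 1.9 dB → GR 17.1 dB.
B applies 5.7 dB more gain reduction.

B, by 5.7 dB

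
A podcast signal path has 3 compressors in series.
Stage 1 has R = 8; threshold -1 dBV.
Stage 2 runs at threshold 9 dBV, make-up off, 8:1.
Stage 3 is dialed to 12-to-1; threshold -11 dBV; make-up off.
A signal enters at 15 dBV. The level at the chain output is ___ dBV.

Stage 1: overshoot 16 dB → 16/8 = 2 dB → 1 dBV.
Stage 2: below threshold (1 ≤ 9); passes unchanged; output 1 dBV.
Stage 3: 1 dBV is 12 dB over -11 dBV; at 12:1 that becomes 1 dB over, giving -10 dBV.

-10 dBV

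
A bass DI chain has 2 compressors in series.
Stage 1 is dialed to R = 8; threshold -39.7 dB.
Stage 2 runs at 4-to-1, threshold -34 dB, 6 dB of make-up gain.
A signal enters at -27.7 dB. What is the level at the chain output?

-32.2 dB

Stage 1: 12 dB above -39.7 dB, reduced 8:1 to 1.5 dB above → -38.2 dB.
Stage 2: -38.2 dB ≤ -34 dB, so stage 2 doesn't engage; make-up brings it to -32.2 dB.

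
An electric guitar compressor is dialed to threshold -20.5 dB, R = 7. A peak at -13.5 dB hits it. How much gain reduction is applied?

The signal is 7 dB above threshold.
At 7:1, output sits 7/7 = 1 dB above threshold.
Gain reduction = 7 − 1 = 6 dB.

6 dB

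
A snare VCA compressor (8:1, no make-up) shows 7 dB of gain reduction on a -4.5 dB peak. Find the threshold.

-12.5 dB

Let T be the threshold. Output overshoot = (input overshoot)/R, so -11.5 − T = (-4.5 − T)/8.
8·(-11.5 − T) = -4.5 − T → 7·T = -92 − (-4.5) = -87.5.
T = -87.5/7 = -12.5 dB.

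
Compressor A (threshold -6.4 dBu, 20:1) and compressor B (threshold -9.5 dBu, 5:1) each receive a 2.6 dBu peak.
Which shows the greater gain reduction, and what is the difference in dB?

A: overshoot 9 dB → output overshoot 0.45 dB → GR 8.55 dB.
B: overshoot 12.1 dB → output overshoot 2.42 dB → GR 9.68 dB.
B reduces 1.13 dB more.

B, by 1.13 dB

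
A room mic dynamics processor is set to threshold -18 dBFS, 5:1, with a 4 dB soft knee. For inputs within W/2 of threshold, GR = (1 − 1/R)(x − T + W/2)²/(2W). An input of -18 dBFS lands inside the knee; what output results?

-18.4 dBFS

x − T + W/2 = -18 − (-18) + 2 = 2.
GR = (1 − 1/5) × 2² / 8 = 0.8 × 4 / 8 = 0.4 dB.
Output = -18 − 0.4 = -18.4 dBFS.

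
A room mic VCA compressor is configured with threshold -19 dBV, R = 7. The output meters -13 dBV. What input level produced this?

Post-compression overshoot = -13 − (-19) = 6 dB.
Before 7:1 compression the overshoot was 6 × 7 = 42 dB, so input = -19 + 42 = 23 dBV.

23 dBV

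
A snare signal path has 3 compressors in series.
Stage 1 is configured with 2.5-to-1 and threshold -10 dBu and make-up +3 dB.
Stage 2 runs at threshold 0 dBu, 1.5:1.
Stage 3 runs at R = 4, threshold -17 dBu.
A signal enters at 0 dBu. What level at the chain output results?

-13.5 dBu

Stage 1: 10 dB above -10 dBu, reduced 2.5:1 to 4 dB above → -6 dBu; +3 dB make-up → -3 dBu.
Stage 2: below threshold (-3 ≤ 0); passes unchanged; output -3 dBu.
Stage 3: 14 dB above -17 dBu, reduced 4:1 to 3.5 dB above → -13.5 dBu.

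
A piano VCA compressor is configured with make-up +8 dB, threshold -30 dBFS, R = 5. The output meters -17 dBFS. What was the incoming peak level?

Stripping the +8 dB make-up gives -25 dBFS at the gain stage.
Post-compression overshoot = -25 − (-30) = 5 dB.
Before 5:1 compression the overshoot was 5 × 5 = 25 dB, so input = -30 + 25 = -5 dBFS.

-5 dBFS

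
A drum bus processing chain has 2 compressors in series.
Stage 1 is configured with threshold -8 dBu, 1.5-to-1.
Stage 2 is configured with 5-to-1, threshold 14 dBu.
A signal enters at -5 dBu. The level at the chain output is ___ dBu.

Stage 1: 3 dB above -8 dBu, reduced 1.5:1 to 2 dB above → -6 dBu.
Stage 2: -6 dBu is at or below the 14 dBu threshold — no compression; output -6 dBu.

-6 dBu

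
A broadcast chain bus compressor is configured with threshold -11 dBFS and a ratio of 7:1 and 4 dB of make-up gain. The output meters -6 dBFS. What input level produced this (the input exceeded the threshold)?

-4 dBFS

Remove make-up: -6 − 4 = -10 dBFS.
Post-compression overshoot = -10 − (-11) = 1 dB.
Undo the ratio: input overshoot = 1 × 7 = 7 dB, giving input = -4 dBFS.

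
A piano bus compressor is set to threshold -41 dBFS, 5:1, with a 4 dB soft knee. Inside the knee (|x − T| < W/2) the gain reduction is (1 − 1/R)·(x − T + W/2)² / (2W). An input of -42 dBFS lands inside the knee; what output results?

x − T + W/2 = -42 − (-41) + 2 = 1.
GR = (1 − 1/5) × 1² / 8 = 0.8 × 1 / 8 = 0.1 dB.
Output = -42 − 0.1 = -42.1 dBFS.

-42.1 dBFS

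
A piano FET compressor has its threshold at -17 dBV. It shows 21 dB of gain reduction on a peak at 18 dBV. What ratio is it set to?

Input overshoot = 18 − (-17) = 35 dB.
Output overshoot = 35 − 21 = 14 dB.
Ratio = input overshoot / output overshoot = 35 / 14 = 2.5.

2.5:1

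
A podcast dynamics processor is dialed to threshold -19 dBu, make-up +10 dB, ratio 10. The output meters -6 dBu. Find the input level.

11 dBu

Remove make-up: -6 − 10 = -16 dBu.
Post-compression overshoot = -16 − (-19) = 3 dB.
Undo the ratio: input overshoot = 3 × 10 = 30 dB, giving input = 11 dBu.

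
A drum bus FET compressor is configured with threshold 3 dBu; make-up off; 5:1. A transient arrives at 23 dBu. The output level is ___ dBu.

The input is 20 dB above the 3 dBu threshold.
5:1 compression reduces that to 20/5 = 4 dB over.
Output = 3 + 4 = 7 dBu.

7 dBu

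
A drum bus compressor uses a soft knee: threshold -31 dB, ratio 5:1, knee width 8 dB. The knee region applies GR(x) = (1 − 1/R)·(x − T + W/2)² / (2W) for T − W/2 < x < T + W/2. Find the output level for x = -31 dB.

x − T + W/2 = -31 − (-31) + 4 = 4.
GR = (1 − 1/5) × 4² / 16 = 0.8 × 16 / 16 = 0.8 dB.
Output = -31 − 0.8 = -31.8 dB.

-31.8 dB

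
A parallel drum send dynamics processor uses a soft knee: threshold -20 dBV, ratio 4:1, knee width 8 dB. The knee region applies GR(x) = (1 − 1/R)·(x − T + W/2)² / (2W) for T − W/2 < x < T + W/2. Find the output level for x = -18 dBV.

x − T + W/2 = -18 − (-20) + 4 = 6.
GR = (1 − 1/4) × 6² / 16 = 0.75 × 36 / 16 = 1.6875 dB.
Output = -18 − 1.6875 = -19.6875 dBV.

-19.6875 dBV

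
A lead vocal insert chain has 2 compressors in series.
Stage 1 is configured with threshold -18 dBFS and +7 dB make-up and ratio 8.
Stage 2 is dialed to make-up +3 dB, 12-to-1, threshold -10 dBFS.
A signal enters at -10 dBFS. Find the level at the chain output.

Stage 1: -10 dBFS is 8 dB over -18 dBFS; at 8:1 that becomes 1 dB over, giving -17 dBFS; +7 dB make-up → -10 dBFS.
Stage 2: -10 dBFS is at or below the -10 dBFS threshold — no compression; make-up brings it to -7 dBFS.

-7 dBFS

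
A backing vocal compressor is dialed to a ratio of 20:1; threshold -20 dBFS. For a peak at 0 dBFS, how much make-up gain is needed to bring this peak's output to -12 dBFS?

Overshoot 20 dB → 20/20 = 1 dB after compression, so the compressed level is -20 + 1 = -19 dBFS.
Make-up = target − compressed = -12 − (-19) = 7 dB.

7 dB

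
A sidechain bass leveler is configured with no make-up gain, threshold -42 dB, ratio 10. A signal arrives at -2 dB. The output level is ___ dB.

-38 dB

The input is 40 dB above the -42 dB threshold.
The 40 dB excess becomes 4 dB after 10:1 reduction.
Output = -42 + 4 = -38 dB.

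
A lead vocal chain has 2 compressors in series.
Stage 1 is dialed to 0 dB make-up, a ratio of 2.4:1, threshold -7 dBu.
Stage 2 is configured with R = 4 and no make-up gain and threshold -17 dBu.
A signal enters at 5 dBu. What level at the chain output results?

Stage 1: 12 dB above -7 dBu, reduced 2.4:1 to 5 dB above → -2 dBu.
Stage 2: 15 dB above -17 dBu, reduced 4:1 to 3.75 dB above → -13.25 dBu.

-13.25 dBu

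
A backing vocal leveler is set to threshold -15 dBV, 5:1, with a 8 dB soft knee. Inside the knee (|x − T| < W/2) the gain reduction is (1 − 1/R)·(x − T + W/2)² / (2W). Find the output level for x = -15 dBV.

-15.8 dBV

x − T + W/2 = -15 − (-15) + 4 = 4.
GR = (1 − 1/5) × 4² / 16 = 0.8 × 16 / 16 = 0.8 dB.
Output = -15 − 0.8 = -15.8 dBV.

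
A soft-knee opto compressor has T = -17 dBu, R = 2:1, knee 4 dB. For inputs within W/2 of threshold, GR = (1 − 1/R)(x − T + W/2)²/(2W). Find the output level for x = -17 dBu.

x − T + W/2 = -17 − (-17) + 2 = 2.
GR = (1 − 1/2) × 2² / 8 = 0.5 × 4 / 8 = 0.25 dB.
Output = -17 − 0.25 = -17.25 dBu.

-17.25 dBu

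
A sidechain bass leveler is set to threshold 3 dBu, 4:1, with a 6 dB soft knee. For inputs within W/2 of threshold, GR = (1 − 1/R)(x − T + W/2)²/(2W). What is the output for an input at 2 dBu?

1.75 dBu

x − T + W/2 = 2 − 3 + 3 = 2.
GR = (1 − 1/4) × 2² / 12 = 0.75 × 4 / 12 = 0.25 dB.
Output = 2 − 0.25 = 1.75 dBu.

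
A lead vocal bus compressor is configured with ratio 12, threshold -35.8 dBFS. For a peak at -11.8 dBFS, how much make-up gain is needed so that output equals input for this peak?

Without make-up, output = threshold + overshoot/12 = -35.8 + 2 = -33.8 dBFS.
Gap to target: 22 dB.

22 dB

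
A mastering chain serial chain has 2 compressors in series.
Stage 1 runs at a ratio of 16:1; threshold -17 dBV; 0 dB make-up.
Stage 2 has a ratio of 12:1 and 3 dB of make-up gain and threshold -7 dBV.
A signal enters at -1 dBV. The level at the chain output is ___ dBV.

Stage 1: 16 dB above -17 dBV, reduced 16:1 to 1 dB above → -16 dBV.
Stage 2: below threshold (-16 ≤ -7); passes unchanged; make-up brings it to -13 dBV.

-13 dBV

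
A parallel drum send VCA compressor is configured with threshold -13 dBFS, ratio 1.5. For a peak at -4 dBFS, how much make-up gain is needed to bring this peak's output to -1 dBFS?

6 dB

Overshoot 9 dB → 9/1.5 = 6 dB after compression, so the compressed level is -13 + 6 = -7 dBFS.
Make-up = target − compressed = -1 − (-7) = 6 dB.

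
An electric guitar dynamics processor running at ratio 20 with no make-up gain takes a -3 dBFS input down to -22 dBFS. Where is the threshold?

Input is 20 dB above T (since output overshoot × R = input overshoot: (-22 − T)·20 = -3 − T gives T = -23 dBFS).
Check: -23 + (-3 − (-23))/20 = -23 + 1 = -22 dBFS. ✓

-23 dBFS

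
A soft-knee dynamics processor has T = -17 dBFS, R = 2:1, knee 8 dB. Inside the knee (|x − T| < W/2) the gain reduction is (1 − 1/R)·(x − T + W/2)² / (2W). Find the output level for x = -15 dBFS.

-16.125 dBFS

x − T + W/2 = -15 − (-17) + 4 = 6.
GR = (1 − 1/2) × 6² / 16 = 0.5 × 36 / 16 = 1.125 dB.
Output = -15 − 1.125 = -16.125 dBFS.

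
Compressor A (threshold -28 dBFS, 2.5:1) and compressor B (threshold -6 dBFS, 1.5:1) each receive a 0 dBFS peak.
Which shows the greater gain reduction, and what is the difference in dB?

A: GR = 28 − 28/2.5 = 16.8 dB.
B: GR = 6 − 6/1.5 = 2 dB.
A applies 14.8 dB more gain reduction.

A, by 14.8 dB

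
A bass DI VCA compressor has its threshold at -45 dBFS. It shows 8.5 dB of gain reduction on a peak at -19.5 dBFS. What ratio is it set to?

Input overshoot = -19.5 − (-45) = 25.5 dB.
Output overshoot = 25.5 − 8.5 = 17 dB.
Ratio = input overshoot / output overshoot = 25.5 / 17 = 1.5.

1.5:1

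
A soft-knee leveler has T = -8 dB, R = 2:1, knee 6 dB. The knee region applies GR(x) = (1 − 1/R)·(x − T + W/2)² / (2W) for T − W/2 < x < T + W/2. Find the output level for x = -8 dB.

-8.375 dB

x − T + W/2 = -8 − (-8) + 3 = 3.
GR = (1 − 1/2) × 3² / 12 = 0.5 × 9 / 12 = 0.375 dB.
Output = -8 − 0.375 = -8.375 dB.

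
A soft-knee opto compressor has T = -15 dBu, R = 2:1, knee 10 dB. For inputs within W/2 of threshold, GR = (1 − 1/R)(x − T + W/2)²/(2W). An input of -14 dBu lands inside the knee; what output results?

x − T + W/2 = -14 − (-15) + 5 = 6.
GR = (1 − 1/2) × 6² / 20 = 0.5 × 36 / 20 = 0.9 dB.
Output = -14 − 0.9 = -14.9 dBu.

-14.9 dBu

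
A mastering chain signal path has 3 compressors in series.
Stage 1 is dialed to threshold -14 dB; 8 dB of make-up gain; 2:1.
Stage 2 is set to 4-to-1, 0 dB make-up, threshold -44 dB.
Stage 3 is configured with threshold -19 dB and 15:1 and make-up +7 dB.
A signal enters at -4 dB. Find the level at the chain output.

Stage 1: overshoot 10 dB → 10/2 = 5 dB → -9 dB; +8 dB make-up → -1 dB.
Stage 2: overshoot 43 dB → 43/4 = 10.75 dB → -33.25 dB.
Stage 3: -33.25 dB ≤ -19 dB, so stage 3 doesn't engage; make-up brings it to -26.25 dB.

-26.25 dB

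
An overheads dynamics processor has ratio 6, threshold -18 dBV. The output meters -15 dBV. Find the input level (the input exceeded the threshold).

That's 3 dB above the -18 dBV threshold.
Input overshoot = R × output overshoot = 18 dB → input = -18 + 18 = 0 dBV.

0 dBV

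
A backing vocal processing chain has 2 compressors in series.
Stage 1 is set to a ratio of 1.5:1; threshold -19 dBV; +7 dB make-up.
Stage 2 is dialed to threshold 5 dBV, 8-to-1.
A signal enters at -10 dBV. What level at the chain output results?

Stage 1: overshoot 9 dB → 9/1.5 = 6 dB → -13 dBV; +7 dB make-up → -6 dBV.
Stage 2: -6 dBV ≤ 5 dBV, so stage 2 doesn't engage; output -6 dBV.

-6 dBV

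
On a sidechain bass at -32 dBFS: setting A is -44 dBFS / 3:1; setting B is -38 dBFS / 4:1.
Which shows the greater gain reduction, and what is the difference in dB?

A: GR = 12 − 12/3 = 8 dB.
B: GR = 6 − 6/4 = 4.5 dB.
A reduces 3.5 dB more.

A, by 3.5 dB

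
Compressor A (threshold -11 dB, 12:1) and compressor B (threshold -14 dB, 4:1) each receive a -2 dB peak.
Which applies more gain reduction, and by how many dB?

A: overshoot 9 dB → output overshoot 0.75 dB → GR 8.25 dB.
B: overshoot 12 dB → output overshoot 3 dB → GR 9 dB.
Difference: 0.75 dB in favour of B.

B, by 0.75 dB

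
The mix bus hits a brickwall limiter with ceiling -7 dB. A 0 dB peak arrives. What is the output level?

-7 dB

At ∞:1, everything above -7 dB is held at the ceiling.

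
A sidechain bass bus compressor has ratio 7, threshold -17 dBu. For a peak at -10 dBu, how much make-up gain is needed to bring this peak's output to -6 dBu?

10 dB

Without make-up, output = threshold + overshoot/7 = -17 + 1 = -16 dBu.
Gap to target: 10 dB.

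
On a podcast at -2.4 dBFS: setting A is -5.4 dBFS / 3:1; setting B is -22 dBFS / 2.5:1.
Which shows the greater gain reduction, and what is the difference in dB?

B, by 9.76 dB

A: overshoot 3 dB → output overshoot 1 dB → GR 2 dB.
B: overshoot 19.6 dB → output overshoot 7.84 dB → GR 11.76 dB.
B applies 9.76 dB more gain reduction.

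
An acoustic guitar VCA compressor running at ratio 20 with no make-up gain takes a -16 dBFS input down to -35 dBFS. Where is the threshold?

-36 dBFS

Let T be the threshold. Output overshoot = (input overshoot)/R, so -35 − T = (-16 − T)/20.
20·(-35 − T) = -16 − T → 19·T = -700 − (-16) = -684.
T = -684/19 = -36 dBFS.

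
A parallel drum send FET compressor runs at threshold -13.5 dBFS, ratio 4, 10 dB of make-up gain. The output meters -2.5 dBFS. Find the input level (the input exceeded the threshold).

-9.5 dBFS

Stripping the +10 dB make-up gives -12.5 dBFS at the gain stage.
That's 1 dB above the -13.5 dBFS threshold.
Input overshoot = R × output overshoot = 4 dB → input = -13.5 + 4 = -9.5 dBFS.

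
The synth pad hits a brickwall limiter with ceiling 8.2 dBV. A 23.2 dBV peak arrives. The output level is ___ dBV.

8.2 dBV

The limiter clamps the peak to its 8.2 dBV ceiling.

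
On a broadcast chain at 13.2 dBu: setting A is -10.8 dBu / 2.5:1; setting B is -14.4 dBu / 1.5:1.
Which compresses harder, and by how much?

A: 24 dB over, compressed to 9.6 dB over, so 14.4 dB of GR.
B: 27.6 dB over, compressed to 18.4 dB over, so 9.2 dB of GR.
A reduces 5.2 dB more.

A, by 5.2 dB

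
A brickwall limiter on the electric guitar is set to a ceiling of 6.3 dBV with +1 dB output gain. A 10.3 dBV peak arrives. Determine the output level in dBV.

7.3 dBV

At ∞:1, everything above 6.3 dBV is held at the ceiling.
Output gain then adds 1 dB: 6.3 + 1 = 7.3 dBV.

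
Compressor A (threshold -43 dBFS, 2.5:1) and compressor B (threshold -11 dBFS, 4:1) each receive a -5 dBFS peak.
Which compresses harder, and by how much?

A: overshoot 38 dB → output overshoot 15.2 dB → GR 22.8 dB.
B: overshoot 6 dB → output overshoot 1.5 dB → GR 4.5 dB.
Difference: 18.3 dB in favour of A.

A, by 18.3 dB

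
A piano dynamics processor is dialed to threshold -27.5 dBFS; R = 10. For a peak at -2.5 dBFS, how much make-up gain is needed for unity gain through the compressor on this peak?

22.5 dB

Overshoot 25 dB → 25/10 = 2.5 dB after compression, so the compressed level is -27.5 + 2.5 = -25 dBFS.
Make-up = target − compressed = -2.5 − (-25) = 22.5 dB.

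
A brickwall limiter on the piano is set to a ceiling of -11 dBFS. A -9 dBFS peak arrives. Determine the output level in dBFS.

-11 dBFS

A brickwall limiter is an ∞:1 compressor: any input above the ceiling is clamped to -11 dBFS.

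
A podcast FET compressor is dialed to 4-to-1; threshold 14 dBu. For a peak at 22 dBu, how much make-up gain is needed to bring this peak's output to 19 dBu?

The peak compresses to 14 + 8/4 = 16 dBu.
To reach 19 dBu requires 19 − 16 = 3 dB of make-up.

3 dB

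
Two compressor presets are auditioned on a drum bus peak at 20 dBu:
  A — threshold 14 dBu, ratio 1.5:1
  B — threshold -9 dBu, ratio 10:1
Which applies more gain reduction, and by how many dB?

A: GR = 6 − 6/1.5 = 2 dB.
B: GR = 29 − 29/10 = 26.1 dB.
B reduces 24.1 dB more.

B, by 24.1 dB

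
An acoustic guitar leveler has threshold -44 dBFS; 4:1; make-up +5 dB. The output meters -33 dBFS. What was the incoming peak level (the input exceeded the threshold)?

-20 dBFS

Stripping the +5 dB make-up gives -38 dBFS at the gain stage.
That's 6 dB above the -44 dBFS threshold.
Before 4:1 compression the overshoot was 6 × 4 = 24 dB, so input = -44 + 24 = -20 dBFS.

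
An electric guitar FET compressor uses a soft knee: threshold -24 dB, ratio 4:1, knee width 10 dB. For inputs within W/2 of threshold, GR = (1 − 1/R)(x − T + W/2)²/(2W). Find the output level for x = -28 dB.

-28.0375 dB

x − T + W/2 = -28 − (-24) + 5 = 1.
GR = (1 − 1/4) × 1² / 20 = 0.75 × 1 / 20 = 0.0375 dB.
Output = -28 − 0.0375 = -28.0375 dB.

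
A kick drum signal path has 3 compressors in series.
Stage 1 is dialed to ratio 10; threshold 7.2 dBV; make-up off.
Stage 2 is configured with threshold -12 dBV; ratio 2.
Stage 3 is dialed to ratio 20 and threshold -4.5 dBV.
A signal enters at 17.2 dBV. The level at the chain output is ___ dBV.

-4.37 dBV

Stage 1: overshoot 10 dB → 10/10 = 1 dB → 8.2 dBV.
Stage 2: overshoot 20.2 dB → 20.2/2 = 10.1 dB → -1.9 dBV.
Stage 3: -1.9 dBV is 2.6 dB over -4.5 dBV; at 20:1 that becomes 0.13 dB over, giving -4.37 dBV.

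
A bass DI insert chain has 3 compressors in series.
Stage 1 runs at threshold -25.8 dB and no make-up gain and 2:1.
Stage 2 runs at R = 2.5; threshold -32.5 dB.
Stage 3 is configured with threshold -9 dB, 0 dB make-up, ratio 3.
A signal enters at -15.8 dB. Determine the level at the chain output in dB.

-27.82 dB

Stage 1: overshoot 10 dB → 10/2 = 5 dB → -20.8 dB.
Stage 2: overshoot 11.7 dB → 11.7/2.5 = 4.68 dB → -27.82 dB.
Stage 3: -27.82 dB ≤ -9 dB, so stage 3 doesn't engage; output -27.82 dB.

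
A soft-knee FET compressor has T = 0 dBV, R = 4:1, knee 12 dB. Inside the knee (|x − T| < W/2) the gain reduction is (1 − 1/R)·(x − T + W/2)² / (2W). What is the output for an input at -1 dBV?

x − T + W/2 = -1 − 0 + 6 = 5.
GR = (1 − 1/4) × 5² / 24 = 0.75 × 25 / 24 = 0.78125 dB.
Output = -1 − 0.78125 = -1.78125 dBV.

-1.78125 dBV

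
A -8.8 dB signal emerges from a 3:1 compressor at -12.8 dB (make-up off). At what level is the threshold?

-14.8 dB

Let T be the threshold. Output overshoot = (input overshoot)/R, so -12.8 − T = (-8.8 − T)/3.
3·(-12.8 − T) = -8.8 − T → 2·T = -38.4 − (-8.8) = -29.6.
T = -29.6/2 = -14.8 dB.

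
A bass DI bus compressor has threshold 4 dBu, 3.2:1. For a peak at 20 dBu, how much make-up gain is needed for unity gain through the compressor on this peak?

Overshoot 16 dB → 16/3.2 = 5 dB after compression, so the compressed level is 4 + 5 = 9 dBu.
Make-up = target − compressed = 20 − 9 = 11 dB.

11 dB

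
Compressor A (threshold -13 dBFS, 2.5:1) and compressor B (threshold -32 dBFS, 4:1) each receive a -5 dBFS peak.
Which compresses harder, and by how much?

B, by 15.45 dB

A: GR = 8 − 8/2.5 = 4.8 dB.
B: GR = 27 − 27/4 = 20.25 dB.
B reduces 15.45 dB more.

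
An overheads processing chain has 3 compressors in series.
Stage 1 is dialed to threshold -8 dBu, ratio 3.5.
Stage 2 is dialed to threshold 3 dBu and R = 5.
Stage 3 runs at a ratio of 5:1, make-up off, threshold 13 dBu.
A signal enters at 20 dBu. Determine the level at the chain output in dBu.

Stage 1: 20 dBu is 28 dB over -8 dBu; at 3.5:1 that becomes 8 dB over, giving 0 dBu.
Stage 2: 0 dBu is at or below the 3 dBu threshold — no compression; output 0 dBu.
Stage 3: 0 dBu is at or below the 13 dBu threshold — no compression; output 0 dBu.

0 dBu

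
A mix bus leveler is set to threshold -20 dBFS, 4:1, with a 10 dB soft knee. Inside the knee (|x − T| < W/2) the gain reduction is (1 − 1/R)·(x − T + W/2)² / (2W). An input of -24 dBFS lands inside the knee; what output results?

x − T + W/2 = -24 − (-20) + 5 = 1.
GR = (1 − 1/4) × 1² / 20 = 0.75 × 1 / 20 = 0.0375 dB.
Output = -24 − 0.0375 = -24.0375 dBFS.

-24.0375 dBFS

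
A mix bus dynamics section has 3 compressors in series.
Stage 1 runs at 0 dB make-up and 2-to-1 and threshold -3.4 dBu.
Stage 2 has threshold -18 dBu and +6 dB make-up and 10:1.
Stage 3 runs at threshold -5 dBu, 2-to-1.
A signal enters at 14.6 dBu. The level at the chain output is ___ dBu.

Stage 1: overshoot 18 dB → 18/2 = 9 dB → 5.6 dBu.
Stage 2: 5.6 dBu is 23.6 dB over -18 dBu; at 10:1 that becomes 2.36 dB over, giving -15.64 dBu; +6 dB make-up → -9.64 dBu.
Stage 3: -9.64 dBu is at or below the -5 dBu threshold — no compression; output -9.64 dBu.

-9.64 dBu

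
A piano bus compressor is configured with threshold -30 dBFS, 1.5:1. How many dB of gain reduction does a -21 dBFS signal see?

3 dB

The signal is 9 dB above threshold.
After 1.5:1 compression the overshoot becomes 9/1.5 = 6 dB.
Gain reduction = 9 − 6 = 3 dB.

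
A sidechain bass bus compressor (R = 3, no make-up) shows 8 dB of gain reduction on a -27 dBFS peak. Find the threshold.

-39 dBFS

Gain reduction = -27 − (-35) = 8 dB; output overshoot = GR / (R − 1) = 8 / 2 = 4 dB.
Threshold = output − output overshoot = -35 − 4 = -39 dBFS.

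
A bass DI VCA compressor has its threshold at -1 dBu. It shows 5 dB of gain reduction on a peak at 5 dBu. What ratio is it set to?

6:1

Input overshoot = 5 − (-1) = 6 dB.
Output overshoot = 6 − 5 = 1 dB.
Ratio = input overshoot / output overshoot = 6 / 1 = 6.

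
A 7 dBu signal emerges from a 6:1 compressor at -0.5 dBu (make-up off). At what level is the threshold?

Input is 9 dB above T (since output overshoot × R = input overshoot: (-0.5 − T)·6 = 7 − T gives T = -2 dBu).
Check: -2 + (7 − (-2))/6 = -2 + 1.5 = -0.5 dBu. ✓

-2 dBu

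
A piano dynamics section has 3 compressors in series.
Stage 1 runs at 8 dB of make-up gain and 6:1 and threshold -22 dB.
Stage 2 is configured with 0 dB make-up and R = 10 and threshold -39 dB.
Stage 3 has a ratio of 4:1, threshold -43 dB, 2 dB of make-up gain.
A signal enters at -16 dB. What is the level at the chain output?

Stage 1: -16 dB is 6 dB over -22 dB; at 6:1 that becomes 1 dB over, giving -21 dB; +8 dB make-up → -13 dB.
Stage 2: -13 dB is 26 dB over -39 dB; at 10:1 that becomes 2.6 dB over, giving -36.4 dB.
Stage 3: 6.6 dB above -43 dB, reduced 4:1 to 1.65 dB above → -41.35 dB; +2 dB make-up → -39.35 dB.

-39.35 dB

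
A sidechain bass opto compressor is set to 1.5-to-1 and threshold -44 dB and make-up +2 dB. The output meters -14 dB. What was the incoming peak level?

Remove make-up: -14 − 2 = -16 dB.
The compressed level sits -16 − (-44) = 28 dB over threshold.
Input overshoot = R × output overshoot = 42 dB → input = -44 + 42 = -2 dB.

-2 dB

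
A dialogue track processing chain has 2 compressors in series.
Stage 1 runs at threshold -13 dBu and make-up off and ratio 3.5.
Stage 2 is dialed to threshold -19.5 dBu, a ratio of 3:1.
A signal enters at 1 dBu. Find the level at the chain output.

-16 dBu

Stage 1: overshoot 14 dB → 14/3.5 = 4 dB → -9 dBu.
Stage 2: 10.5 dB above -19.5 dBu, reduced 3:1 to 3.5 dB above → -16 dBu.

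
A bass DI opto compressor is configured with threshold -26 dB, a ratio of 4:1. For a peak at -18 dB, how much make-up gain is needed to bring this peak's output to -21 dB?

Without make-up, output = threshold + overshoot/4 = -26 + 2 = -24 dB.
Gap to target: 3 dB.

3 dB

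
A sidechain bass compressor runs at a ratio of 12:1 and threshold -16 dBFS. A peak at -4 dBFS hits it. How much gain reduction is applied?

11 dB

The signal is 12 dB above threshold.
A 12:1 ratio leaves 1 dB of that excess.
GR = overshoot in − overshoot out = 12 − 1 = 11 dB.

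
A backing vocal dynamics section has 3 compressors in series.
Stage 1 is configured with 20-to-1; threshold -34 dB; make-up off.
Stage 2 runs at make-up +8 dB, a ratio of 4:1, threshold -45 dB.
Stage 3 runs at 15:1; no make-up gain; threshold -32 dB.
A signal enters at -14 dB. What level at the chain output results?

-34 dB

Stage 1: -14 dB is 20 dB over -34 dB; at 20:1 that becomes 1 dB over, giving -33 dB.
Stage 2: 12 dB above -45 dB, reduced 4:1 to 3 dB above → -42 dB; +8 dB make-up → -34 dB.
Stage 3: -34 dB ≤ -32 dB, so stage 3 doesn't engage; output -34 dB.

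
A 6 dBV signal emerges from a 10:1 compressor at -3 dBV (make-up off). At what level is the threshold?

Let T be the threshold. Output overshoot = (input overshoot)/R, so -3 − T = (6 − T)/10.
10·(-3 − T) = 6 − T → 9·T = -30 − 6 = -36.
T = -36/9 = -4 dBV.

-4 dBV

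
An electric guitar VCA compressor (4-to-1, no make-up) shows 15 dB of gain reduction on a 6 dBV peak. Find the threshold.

-14 dBV

Let T be the threshold. Output overshoot = (input overshoot)/R, so -9 − T = (6 − T)/4.
4·(-9 − T) = 6 − T → 3·T = -36 − 6 = -42.
T = -42/3 = -14 dBV.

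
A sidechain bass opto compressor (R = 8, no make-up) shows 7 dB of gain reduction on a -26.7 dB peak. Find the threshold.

-34.7 dB

Gain reduction = -26.7 − (-33.7) = 7 dB; output overshoot = GR / (R − 1) = 7 / 7 = 1 dB.
Threshold = output − output overshoot = -33.7 − 1 = -34.7 dB.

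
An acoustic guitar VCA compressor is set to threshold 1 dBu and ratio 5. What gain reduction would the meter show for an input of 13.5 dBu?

13.5 dBu exceeds the threshold by 12.5 dB.
A 5:1 ratio leaves 2.5 dB of that excess.
GR = overshoot in − overshoot out = 12.5 − 2.5 = 10 dB.

10 dB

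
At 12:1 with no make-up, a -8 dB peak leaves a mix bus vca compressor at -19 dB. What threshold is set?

-20 dB

Let T be the threshold. Output overshoot = (input overshoot)/R, so -19 − T = (-8 − T)/12.
12·(-19 − T) = -8 − T → 11·T = -228 − (-8) = -220.
T = -220/11 = -20 dB.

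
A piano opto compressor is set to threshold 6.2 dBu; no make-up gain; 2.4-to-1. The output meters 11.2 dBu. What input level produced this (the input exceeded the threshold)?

The compressed level sits 11.2 − 6.2 = 5 dB over threshold.
Input overshoot = R × output overshoot = 12 dB → input = 6.2 + 12 = 18.2 dBu.

18.2 dBu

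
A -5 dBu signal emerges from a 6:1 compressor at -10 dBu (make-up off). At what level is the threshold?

-11 dBu

Input is 6 dB above T (since output overshoot × R = input overshoot: (-10 − T)·6 = -5 − T gives T = -11 dBu).
Check: -11 + (-5 − (-11))/6 = -11 + 1 = -10 dBu. ✓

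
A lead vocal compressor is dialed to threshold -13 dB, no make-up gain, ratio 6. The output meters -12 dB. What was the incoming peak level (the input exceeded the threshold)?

-7 dB

Post-compression overshoot = -12 − (-13) = 1 dB.
Input overshoot = R × output overshoot = 6 dB → input = -13 + 6 = -7 dB.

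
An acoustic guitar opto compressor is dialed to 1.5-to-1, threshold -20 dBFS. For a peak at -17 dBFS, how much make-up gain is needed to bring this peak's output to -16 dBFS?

Without make-up, output = threshold + overshoot/1.5 = -20 + 2 = -18 dBFS.
Gap to target: 2 dB.

2 dB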